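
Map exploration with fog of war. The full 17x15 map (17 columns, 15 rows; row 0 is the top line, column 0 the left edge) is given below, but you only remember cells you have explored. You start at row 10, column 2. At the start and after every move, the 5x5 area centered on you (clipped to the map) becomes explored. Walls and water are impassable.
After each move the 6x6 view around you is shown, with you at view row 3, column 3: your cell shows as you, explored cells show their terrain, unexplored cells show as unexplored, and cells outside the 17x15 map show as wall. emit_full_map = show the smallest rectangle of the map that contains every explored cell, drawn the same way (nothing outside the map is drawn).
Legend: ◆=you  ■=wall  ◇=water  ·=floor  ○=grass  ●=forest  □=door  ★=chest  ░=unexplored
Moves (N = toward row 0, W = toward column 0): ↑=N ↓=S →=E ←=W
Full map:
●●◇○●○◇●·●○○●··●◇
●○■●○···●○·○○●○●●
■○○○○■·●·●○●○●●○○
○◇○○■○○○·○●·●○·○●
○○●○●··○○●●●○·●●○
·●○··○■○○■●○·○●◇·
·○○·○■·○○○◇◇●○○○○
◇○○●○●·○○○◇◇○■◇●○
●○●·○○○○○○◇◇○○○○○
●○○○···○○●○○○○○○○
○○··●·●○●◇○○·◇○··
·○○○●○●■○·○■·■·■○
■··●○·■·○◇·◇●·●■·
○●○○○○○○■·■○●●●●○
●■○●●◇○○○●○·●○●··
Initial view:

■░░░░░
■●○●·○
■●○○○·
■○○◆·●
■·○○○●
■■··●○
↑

■░░░░░
■◇○○●○
■●○●·○
■●○◆○·
■○○··●
■·○○○●

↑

■░░░░░
■·○○·○
■◇○○●○
■●○◆·○
■●○○○·
■○○··●

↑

■░░░░░
■·●○··
■·○○·○
■◇○◆●○
■●○●·○
■●○○○·

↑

■░░░░░
■○○●○●
■·●○··
■·○◆·○
■◇○○●○
■●○●·○

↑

■░░░░░
■○◇○○■
■○○●○●
■·●◆··
■·○○·○
■◇○○●○

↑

■░░░░░
■■○○○○
■○◇○○■
■○○◆○●
■·●○··
■·○○·○

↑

■░░░░░
■●○■●○
■■○○○○
■○◇◆○■
■○○●○●
■·●○··

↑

■■■■■■
■●●◇○●
■●○■●○
■■○◆○○
■○◇○○■
■○○●○●

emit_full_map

●●◇○●
●○■●○
■○◆○○
○◇○○■
○○●○●
·●○··
·○○·○
◇○○●○
●○●·○
●○○○·
○○··●
·○○○●
■··●○


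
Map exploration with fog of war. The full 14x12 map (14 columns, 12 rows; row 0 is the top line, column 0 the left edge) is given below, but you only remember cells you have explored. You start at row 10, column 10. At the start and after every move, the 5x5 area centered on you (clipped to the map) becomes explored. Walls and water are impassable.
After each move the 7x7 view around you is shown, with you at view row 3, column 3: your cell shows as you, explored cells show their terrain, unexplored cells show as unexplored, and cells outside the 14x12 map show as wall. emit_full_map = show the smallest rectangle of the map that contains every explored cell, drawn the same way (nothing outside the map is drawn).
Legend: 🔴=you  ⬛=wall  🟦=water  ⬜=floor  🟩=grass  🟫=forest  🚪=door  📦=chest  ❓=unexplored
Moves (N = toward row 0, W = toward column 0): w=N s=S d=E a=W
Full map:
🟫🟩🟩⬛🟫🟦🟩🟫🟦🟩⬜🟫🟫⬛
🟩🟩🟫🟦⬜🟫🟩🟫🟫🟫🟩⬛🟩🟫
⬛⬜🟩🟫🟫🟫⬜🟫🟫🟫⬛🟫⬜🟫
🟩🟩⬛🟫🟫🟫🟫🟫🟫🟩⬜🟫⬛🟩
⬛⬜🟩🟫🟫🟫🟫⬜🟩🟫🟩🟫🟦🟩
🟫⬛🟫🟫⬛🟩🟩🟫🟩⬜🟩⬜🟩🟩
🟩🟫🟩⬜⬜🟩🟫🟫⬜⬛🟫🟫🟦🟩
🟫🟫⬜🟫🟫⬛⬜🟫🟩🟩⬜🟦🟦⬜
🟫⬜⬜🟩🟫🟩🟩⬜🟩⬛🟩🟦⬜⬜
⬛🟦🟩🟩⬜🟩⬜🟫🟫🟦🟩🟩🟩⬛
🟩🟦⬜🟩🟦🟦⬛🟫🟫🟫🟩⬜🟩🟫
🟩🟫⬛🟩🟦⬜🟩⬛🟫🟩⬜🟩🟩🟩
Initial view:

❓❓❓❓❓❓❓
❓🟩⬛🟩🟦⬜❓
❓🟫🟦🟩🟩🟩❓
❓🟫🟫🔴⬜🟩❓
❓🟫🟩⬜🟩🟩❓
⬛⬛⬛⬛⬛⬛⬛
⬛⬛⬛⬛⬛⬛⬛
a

❓❓❓❓❓❓❓
❓⬜🟩⬛🟩🟦⬜
❓🟫🟫🟦🟩🟩🟩
❓🟫🟫🔴🟩⬜🟩
❓⬛🟫🟩⬜🟩🟩
⬛⬛⬛⬛⬛⬛⬛
⬛⬛⬛⬛⬛⬛⬛

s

❓⬜🟩⬛🟩🟦⬜
❓🟫🟫🟦🟩🟩🟩
❓🟫🟫🟫🟩⬜🟩
❓⬛🟫🔴⬜🟩🟩
⬛⬛⬛⬛⬛⬛⬛
⬛⬛⬛⬛⬛⬛⬛
⬛⬛⬛⬛⬛⬛⬛

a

❓❓⬜🟩⬛🟩🟦
❓⬜🟫🟫🟦🟩🟩
❓⬛🟫🟫🟫🟩⬜
❓🟩⬛🔴🟩⬜🟩
⬛⬛⬛⬛⬛⬛⬛
⬛⬛⬛⬛⬛⬛⬛
⬛⬛⬛⬛⬛⬛⬛

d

❓⬜🟩⬛🟩🟦⬜
⬜🟫🟫🟦🟩🟩🟩
⬛🟫🟫🟫🟩⬜🟩
🟩⬛🟫🔴⬜🟩🟩
⬛⬛⬛⬛⬛⬛⬛
⬛⬛⬛⬛⬛⬛⬛
⬛⬛⬛⬛⬛⬛⬛

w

❓❓❓❓❓❓❓
❓⬜🟩⬛🟩🟦⬜
⬜🟫🟫🟦🟩🟩🟩
⬛🟫🟫🔴🟩⬜🟩
🟩⬛🟫🟩⬜🟩🟩
⬛⬛⬛⬛⬛⬛⬛
⬛⬛⬛⬛⬛⬛⬛

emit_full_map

❓⬜🟩⬛🟩🟦⬜
⬜🟫🟫🟦🟩🟩🟩
⬛🟫🟫🔴🟩⬜🟩
🟩⬛🟫🟩⬜🟩🟩

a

❓❓❓❓❓❓❓
❓🟩⬜🟩⬛🟩🟦
❓⬜🟫🟫🟦🟩🟩
❓⬛🟫🔴🟫🟩⬜
❓🟩⬛🟫🟩⬜🟩
⬛⬛⬛⬛⬛⬛⬛
⬛⬛⬛⬛⬛⬛⬛

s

❓🟩⬜🟩⬛🟩🟦
❓⬜🟫🟫🟦🟩🟩
❓⬛🟫🟫🟫🟩⬜
❓🟩⬛🔴🟩⬜🟩
⬛⬛⬛⬛⬛⬛⬛
⬛⬛⬛⬛⬛⬛⬛
⬛⬛⬛⬛⬛⬛⬛

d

🟩⬜🟩⬛🟩🟦⬜
⬜🟫🟫🟦🟩🟩🟩
⬛🟫🟫🟫🟩⬜🟩
🟩⬛🟫🔴⬜🟩🟩
⬛⬛⬛⬛⬛⬛⬛
⬛⬛⬛⬛⬛⬛⬛
⬛⬛⬛⬛⬛⬛⬛

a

❓🟩⬜🟩⬛🟩🟦
❓⬜🟫🟫🟦🟩🟩
❓⬛🟫🟫🟫🟩⬜
❓🟩⬛🔴🟩⬜🟩
⬛⬛⬛⬛⬛⬛⬛
⬛⬛⬛⬛⬛⬛⬛
⬛⬛⬛⬛⬛⬛⬛

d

🟩⬜🟩⬛🟩🟦⬜
⬜🟫🟫🟦🟩🟩🟩
⬛🟫🟫🟫🟩⬜🟩
🟩⬛🟫🔴⬜🟩🟩
⬛⬛⬛⬛⬛⬛⬛
⬛⬛⬛⬛⬛⬛⬛
⬛⬛⬛⬛⬛⬛⬛

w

❓❓❓❓❓❓❓
🟩⬜🟩⬛🟩🟦⬜
⬜🟫🟫🟦🟩🟩🟩
⬛🟫🟫🔴🟩⬜🟩
🟩⬛🟫🟩⬜🟩🟩
⬛⬛⬛⬛⬛⬛⬛
⬛⬛⬛⬛⬛⬛⬛

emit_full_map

🟩⬜🟩⬛🟩🟦⬜
⬜🟫🟫🟦🟩🟩🟩
⬛🟫🟫🔴🟩⬜🟩
🟩⬛🟫🟩⬜🟩🟩


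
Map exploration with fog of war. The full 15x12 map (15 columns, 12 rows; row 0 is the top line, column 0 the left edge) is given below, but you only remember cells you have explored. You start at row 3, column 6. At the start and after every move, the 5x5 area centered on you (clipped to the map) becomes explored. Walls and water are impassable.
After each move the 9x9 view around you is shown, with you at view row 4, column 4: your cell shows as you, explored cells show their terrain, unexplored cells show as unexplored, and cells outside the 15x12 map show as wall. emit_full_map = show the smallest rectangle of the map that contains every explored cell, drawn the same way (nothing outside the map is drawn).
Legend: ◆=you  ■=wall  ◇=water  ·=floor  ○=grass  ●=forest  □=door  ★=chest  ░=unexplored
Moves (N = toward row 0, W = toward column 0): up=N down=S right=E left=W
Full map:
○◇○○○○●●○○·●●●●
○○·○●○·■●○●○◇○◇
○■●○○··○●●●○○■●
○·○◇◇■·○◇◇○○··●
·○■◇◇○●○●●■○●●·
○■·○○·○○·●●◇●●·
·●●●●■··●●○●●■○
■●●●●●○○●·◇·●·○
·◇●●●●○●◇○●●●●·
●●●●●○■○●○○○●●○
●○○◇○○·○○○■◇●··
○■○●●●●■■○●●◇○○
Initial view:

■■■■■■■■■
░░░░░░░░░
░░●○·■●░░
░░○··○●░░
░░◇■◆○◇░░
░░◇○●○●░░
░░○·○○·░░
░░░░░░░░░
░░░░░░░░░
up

■■■■■■■■■
■■■■■■■■■
░░○○●●○░░
░░●○·■●░░
░░○·◆○●░░
░░◇■·○◇░░
░░◇○●○●░░
░░○·○○·░░
░░░░░░░░░

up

■■■■■■■■■
■■■■■■■■■
■■■■■■■■■
░░○○●●○░░
░░●○◆■●░░
░░○··○●░░
░░◇■·○◇░░
░░◇○●○●░░
░░○·○○·░░

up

■■■■■■■■■
■■■■■■■■■
■■■■■■■■■
■■■■■■■■■
░░○○◆●○░░
░░●○·■●░░
░░○··○●░░
░░◇■·○◇░░
░░◇○●○●░░

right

■■■■■■■■■
■■■■■■■■■
■■■■■■■■■
■■■■■■■■■
░○○●◆○○░░
░●○·■●○░░
░○··○●●░░
░◇■·○◇░░░
░◇○●○●░░░

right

■■■■■■■■■
■■■■■■■■■
■■■■■■■■■
■■■■■■■■■
○○●●◆○·░░
●○·■●○●░░
○··○●●●░░
◇■·○◇░░░░
◇○●○●░░░░

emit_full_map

○○●●◆○·
●○·■●○●
○··○●●●
◇■·○◇░░
◇○●○●░░
○·○○·░░

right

■■■■■■■■■
■■■■■■■■■
■■■■■■■■■
■■■■■■■■■
○●●○◆·●░░
○·■●○●○░░
··○●●●○░░
■·○◇░░░░░
○●○●░░░░░

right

■■■■■■■■■
■■■■■■■■■
■■■■■■■■■
■■■■■■■■■
●●○○◆●●░░
·■●○●○◇░░
·○●●●○○░░
·○◇░░░░░░
●○●░░░░░░

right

■■■■■■■■■
■■■■■■■■■
■■■■■■■■■
■■■■■■■■■
●○○·◆●●░■
■●○●○◇○░■
○●●●○○■░■
○◇░░░░░░■
○●░░░░░░■

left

■■■■■■■■■
■■■■■■■■■
■■■■■■■■■
■■■■■■■■■
●●○○◆●●●░
·■●○●○◇○░
·○●●●○○■░
·○◇░░░░░░
●○●░░░░░░

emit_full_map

○○●●○○◆●●●
●○·■●○●○◇○
○··○●●●○○■
◇■·○◇░░░░░
◇○●○●░░░░░
○·○○·░░░░░

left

■■■■■■■■■
■■■■■■■■■
■■■■■■■■■
■■■■■■■■■
○●●○◆·●●●
○·■●○●○◇○
··○●●●○○■
■·○◇░░░░░
○●○●░░░░░

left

■■■■■■■■■
■■■■■■■■■
■■■■■■■■■
■■■■■■■■■
○○●●◆○·●●
●○·■●○●○◇
○··○●●●○○
◇■·○◇░░░░
◇○●○●░░░░

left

■■■■■■■■■
■■■■■■■■■
■■■■■■■■■
■■■■■■■■■
░○○●◆○○·●
░●○·■●○●○
░○··○●●●○
░◇■·○◇░░░
░◇○●○●░░░

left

■■■■■■■■■
■■■■■■■■■
■■■■■■■■■
■■■■■■■■■
░░○○◆●○○·
░░●○·■●○●
░░○··○●●●
░░◇■·○◇░░
░░◇○●○●░░

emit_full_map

○○◆●○○·●●●
●○·■●○●○◇○
○··○●●●○○■
◇■·○◇░░░░░
◇○●○●░░░░░
○·○○·░░░░░


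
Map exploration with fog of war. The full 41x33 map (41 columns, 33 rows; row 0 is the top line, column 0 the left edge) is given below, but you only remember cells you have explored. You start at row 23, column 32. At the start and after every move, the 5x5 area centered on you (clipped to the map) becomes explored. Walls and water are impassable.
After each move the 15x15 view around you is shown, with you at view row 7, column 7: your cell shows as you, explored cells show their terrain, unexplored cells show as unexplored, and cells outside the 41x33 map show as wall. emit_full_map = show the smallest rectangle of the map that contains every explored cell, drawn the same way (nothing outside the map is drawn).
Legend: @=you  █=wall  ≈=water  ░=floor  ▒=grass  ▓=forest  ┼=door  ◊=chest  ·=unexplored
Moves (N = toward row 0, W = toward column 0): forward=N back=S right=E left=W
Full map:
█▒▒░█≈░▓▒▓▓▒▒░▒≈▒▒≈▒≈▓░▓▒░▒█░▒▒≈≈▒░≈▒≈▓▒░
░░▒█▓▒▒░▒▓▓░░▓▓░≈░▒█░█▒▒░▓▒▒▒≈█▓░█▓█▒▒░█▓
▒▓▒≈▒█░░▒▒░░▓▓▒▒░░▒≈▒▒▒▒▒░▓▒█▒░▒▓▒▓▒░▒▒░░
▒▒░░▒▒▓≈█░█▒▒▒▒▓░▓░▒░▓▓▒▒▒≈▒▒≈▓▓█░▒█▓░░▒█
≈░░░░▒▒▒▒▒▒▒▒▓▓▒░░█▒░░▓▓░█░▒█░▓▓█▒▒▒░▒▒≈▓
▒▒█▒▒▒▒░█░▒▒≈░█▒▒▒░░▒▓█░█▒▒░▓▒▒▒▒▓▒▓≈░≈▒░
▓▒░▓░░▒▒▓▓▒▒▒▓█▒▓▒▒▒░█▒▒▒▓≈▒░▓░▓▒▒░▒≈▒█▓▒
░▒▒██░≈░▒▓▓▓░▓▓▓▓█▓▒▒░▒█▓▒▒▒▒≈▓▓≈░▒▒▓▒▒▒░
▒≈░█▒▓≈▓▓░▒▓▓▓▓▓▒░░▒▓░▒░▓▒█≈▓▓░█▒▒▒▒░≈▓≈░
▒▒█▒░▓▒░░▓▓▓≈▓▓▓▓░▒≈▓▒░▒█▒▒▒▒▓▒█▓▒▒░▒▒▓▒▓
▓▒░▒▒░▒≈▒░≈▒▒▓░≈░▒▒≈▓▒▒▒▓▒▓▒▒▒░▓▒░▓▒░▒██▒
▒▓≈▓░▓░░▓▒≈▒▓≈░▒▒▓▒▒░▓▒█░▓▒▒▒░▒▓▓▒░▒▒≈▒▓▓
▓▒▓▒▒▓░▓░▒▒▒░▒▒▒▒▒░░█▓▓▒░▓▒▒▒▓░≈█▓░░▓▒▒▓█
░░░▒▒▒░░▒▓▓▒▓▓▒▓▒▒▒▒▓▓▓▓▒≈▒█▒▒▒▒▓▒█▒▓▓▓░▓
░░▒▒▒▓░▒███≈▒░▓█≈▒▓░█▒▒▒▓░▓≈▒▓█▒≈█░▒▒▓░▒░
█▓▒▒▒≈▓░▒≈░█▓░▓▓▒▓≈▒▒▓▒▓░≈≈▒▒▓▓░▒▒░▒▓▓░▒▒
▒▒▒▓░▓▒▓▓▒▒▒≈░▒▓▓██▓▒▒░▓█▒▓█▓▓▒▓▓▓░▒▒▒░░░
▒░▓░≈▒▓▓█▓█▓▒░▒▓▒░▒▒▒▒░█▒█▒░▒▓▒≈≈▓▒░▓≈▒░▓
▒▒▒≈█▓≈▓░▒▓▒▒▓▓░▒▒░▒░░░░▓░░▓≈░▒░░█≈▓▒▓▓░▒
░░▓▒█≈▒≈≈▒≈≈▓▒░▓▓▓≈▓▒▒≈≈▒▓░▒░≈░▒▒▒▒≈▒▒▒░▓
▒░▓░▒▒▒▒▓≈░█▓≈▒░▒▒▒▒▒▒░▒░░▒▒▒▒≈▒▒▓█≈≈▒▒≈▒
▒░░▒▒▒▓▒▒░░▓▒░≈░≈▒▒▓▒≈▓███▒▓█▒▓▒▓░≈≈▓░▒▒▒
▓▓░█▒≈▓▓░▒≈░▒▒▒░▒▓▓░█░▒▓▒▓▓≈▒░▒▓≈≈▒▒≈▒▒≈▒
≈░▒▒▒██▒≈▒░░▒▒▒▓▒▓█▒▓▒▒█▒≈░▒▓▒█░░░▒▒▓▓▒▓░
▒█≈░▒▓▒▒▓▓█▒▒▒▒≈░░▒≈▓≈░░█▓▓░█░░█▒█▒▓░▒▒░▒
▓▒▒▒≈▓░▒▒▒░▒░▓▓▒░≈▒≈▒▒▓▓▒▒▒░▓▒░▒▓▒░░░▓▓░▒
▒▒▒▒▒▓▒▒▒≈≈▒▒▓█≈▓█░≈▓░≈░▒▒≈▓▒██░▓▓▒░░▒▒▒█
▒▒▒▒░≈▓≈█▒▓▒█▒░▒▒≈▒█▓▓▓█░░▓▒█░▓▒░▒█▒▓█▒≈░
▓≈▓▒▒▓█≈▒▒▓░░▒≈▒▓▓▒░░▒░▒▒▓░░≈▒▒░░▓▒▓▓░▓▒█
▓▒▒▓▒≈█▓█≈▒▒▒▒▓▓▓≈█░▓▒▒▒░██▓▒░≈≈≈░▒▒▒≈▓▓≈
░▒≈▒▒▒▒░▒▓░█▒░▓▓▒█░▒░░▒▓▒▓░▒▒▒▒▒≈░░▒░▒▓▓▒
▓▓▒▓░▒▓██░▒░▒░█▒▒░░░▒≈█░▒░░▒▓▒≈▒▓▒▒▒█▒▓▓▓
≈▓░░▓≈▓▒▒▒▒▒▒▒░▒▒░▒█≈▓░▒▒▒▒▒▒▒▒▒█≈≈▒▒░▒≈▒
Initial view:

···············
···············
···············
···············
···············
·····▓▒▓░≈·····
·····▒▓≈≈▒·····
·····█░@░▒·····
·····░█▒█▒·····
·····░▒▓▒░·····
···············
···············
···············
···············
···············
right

···············
···············
···············
···············
···············
····▓▒▓░≈≈·····
····▒▓≈≈▒▒·····
····█░░@▒▒·····
····░█▒█▒▓·····
····░▒▓▒░░·····
···············
···············
···············
···············
···············

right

··············█
··············█
··············█
··············█
··············█
···▓▒▓░≈≈▓····█
···▒▓≈≈▒▒≈····█
···█░░░@▒▓····█
···░█▒█▒▓░····█
···░▒▓▒░░░····█
··············█
··············█
··············█
··············█
··············█

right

·············██
·············██
·············██
·············██
·············██
··▓▒▓░≈≈▓░···██
··▒▓≈≈▒▒≈▒···██
··█░░░▒@▓▓···██
··░█▒█▒▓░▒···██
··░▒▓▒░░░▓···██
·············██
·············██
·············██
·············██
·············██

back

·············██
·············██
·············██
·············██
··▓▒▓░≈≈▓░···██
··▒▓≈≈▒▒≈▒···██
··█░░░▒▒▓▓···██
··░█▒█▒@░▒···██
··░▒▓▒░░░▓···██
·····▓▒░░▒···██
·············██
·············██
·············██
·············██
·············██

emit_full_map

▓▒▓░≈≈▓░
▒▓≈≈▒▒≈▒
█░░░▒▒▓▓
░█▒█▒@░▒
░▒▓▒░░░▓
···▓▒░░▒

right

············███
············███
············███
············███
·▓▒▓░≈≈▓░···███
·▒▓≈≈▒▒≈▒▒··███
·█░░░▒▒▓▓▒··███
·░█▒█▒▓@▒▒··███
·░▒▓▒░░░▓▓··███
····▓▒░░▒▒··███
············███
············███
············███
············███
············███

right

···········████
···········████
···········████
···········████
▓▒▓░≈≈▓░···████
▒▓≈≈▒▒≈▒▒≈·████
█░░░▒▒▓▓▒▓·████
░█▒█▒▓░@▒░·████
░▒▓▒░░░▓▓░·████
···▓▒░░▒▒▒·████
···········████
···········████
···········████
···········████
···········████

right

··········█████
··········█████
··········█████
··········█████
▒▓░≈≈▓░···█████
▓≈≈▒▒≈▒▒≈▒█████
░░░▒▒▓▓▒▓░█████
█▒█▒▓░▒@░▒█████
▒▓▒░░░▓▓░▒█████
··▓▒░░▒▒▒██████
··········█████
··········█████
··········█████
··········█████
··········█████

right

·········██████
·········██████
·········██████
·········██████
▓░≈≈▓░···██████
≈≈▒▒≈▒▒≈▒██████
░░▒▒▓▓▒▓░██████
▒█▒▓░▒▒@▒██████
▓▒░░░▓▓░▒██████
·▓▒░░▒▒▒███████
·········██████
·········██████
·········██████
·········██████
·········██████

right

········███████
········███████
········███████
········███████
░≈≈▓░···███████
≈▒▒≈▒▒≈▒███████
░▒▒▓▓▒▓░███████
█▒▓░▒▒░@███████
▒░░░▓▓░▒███████
▓▒░░▒▒▒████████
········███████
········███████
········███████
········███████
········███████

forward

········███████
········███████
········███████
········███████
········███████
░≈≈▓░▒▒▒███████
≈▒▒≈▒▒≈▒███████
░▒▒▓▓▒▓@███████
█▒▓░▒▒░▒███████
▒░░░▓▓░▒███████
▓▒░░▒▒▒████████
········███████
········███████
········███████
········███████

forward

········███████
········███████
········███████
········███████
········███████
·····▒≈▒███████
░≈≈▓░▒▒▒███████
≈▒▒≈▒▒≈@███████
░▒▒▓▓▒▓░███████
█▒▓░▒▒░▒███████
▒░░░▓▓░▒███████
▓▒░░▒▒▒████████
········███████
········███████
········███████

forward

········███████
········███████
········███████
········███████
········███████
·····▒░▓███████
·····▒≈▒███████
░≈≈▓░▒▒@███████
≈▒▒≈▒▒≈▒███████
░▒▒▓▓▒▓░███████
█▒▓░▒▒░▒███████
▒░░░▓▓░▒███████
▓▒░░▒▒▒████████
········███████
········███████

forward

········███████
········███████
········███████
········███████
········███████
·····▓░▒███████
·····▒░▓███████
·····▒≈@███████
░≈≈▓░▒▒▒███████
≈▒▒≈▒▒≈▒███████
░▒▒▓▓▒▓░███████
█▒▓░▒▒░▒███████
▒░░░▓▓░▒███████
▓▒░░▒▒▒████████
········███████

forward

········███████
········███████
········███████
········███████
········███████
·····▒░▓███████
·····▓░▒███████
·····▒░@███████
·····▒≈▒███████
░≈≈▓░▒▒▒███████
≈▒▒≈▒▒≈▒███████
░▒▒▓▓▒▓░███████
█▒▓░▒▒░▒███████
▒░░░▓▓░▒███████
▓▒░░▒▒▒████████

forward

········███████
········███████
········███████
········███████
········███████
·····░░░███████
·····▒░▓███████
·····▓░@███████
·····▒░▓███████
·····▒≈▒███████
░≈≈▓░▒▒▒███████
≈▒▒≈▒▒≈▒███████
░▒▒▓▓▒▓░███████
█▒▓░▒▒░▒███████
▒░░░▓▓░▒███████

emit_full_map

········░░░
········▒░▓
········▓░@
········▒░▓
········▒≈▒
▓▒▓░≈≈▓░▒▒▒
▒▓≈≈▒▒≈▒▒≈▒
█░░░▒▒▓▓▒▓░
░█▒█▒▓░▒▒░▒
░▒▓▒░░░▓▓░▒
···▓▒░░▒▒▒█


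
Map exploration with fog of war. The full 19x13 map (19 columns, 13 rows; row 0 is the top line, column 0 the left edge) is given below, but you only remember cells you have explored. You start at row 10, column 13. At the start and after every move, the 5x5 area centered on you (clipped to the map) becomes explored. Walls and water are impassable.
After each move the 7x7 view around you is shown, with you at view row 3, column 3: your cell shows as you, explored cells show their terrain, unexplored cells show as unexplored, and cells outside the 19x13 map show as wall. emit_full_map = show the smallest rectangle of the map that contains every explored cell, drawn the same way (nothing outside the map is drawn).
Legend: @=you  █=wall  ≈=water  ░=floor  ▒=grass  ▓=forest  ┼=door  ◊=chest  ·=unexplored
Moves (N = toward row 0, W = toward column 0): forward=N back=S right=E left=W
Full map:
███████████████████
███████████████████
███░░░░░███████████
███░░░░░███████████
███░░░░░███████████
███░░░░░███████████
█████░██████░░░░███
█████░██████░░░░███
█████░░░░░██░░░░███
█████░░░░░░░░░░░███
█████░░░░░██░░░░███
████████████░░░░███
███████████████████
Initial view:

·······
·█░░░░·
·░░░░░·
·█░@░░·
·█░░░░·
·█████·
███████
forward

·······
·█░░░░·
·█░░░░·
·░░@░░·
·█░░░░·
·█░░░░·
·█████·

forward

·······
·█░░░░·
·█░░░░·
·█░@░░·
·░░░░░·
·█░░░░·
·█░░░░·

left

·······
·██░░░░
·██░░░░
·██@░░░
·░░░░░░
·██░░░░
··█░░░░

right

·······
██░░░░·
██░░░░·
██░@░░·
░░░░░░·
██░░░░·
·█░░░░·

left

·······
·██░░░░
·██░░░░
·██@░░░
·░░░░░░
·██░░░░
··█░░░░

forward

·······
·█████·
·██░░░░
·██@░░░
·██░░░░
·░░░░░░
·██░░░░

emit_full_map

█████·
██░░░░
██@░░░
██░░░░
░░░░░░
██░░░░
·█░░░░
·█████

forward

·······
·█████·
·█████·
·██@░░░
·██░░░░
·██░░░░
·░░░░░░

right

·······
██████·
██████·
██░@░░·
██░░░░·
██░░░░·
░░░░░░·

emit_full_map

██████
██████
██░@░░
██░░░░
██░░░░
░░░░░░
██░░░░
·█░░░░
·█████


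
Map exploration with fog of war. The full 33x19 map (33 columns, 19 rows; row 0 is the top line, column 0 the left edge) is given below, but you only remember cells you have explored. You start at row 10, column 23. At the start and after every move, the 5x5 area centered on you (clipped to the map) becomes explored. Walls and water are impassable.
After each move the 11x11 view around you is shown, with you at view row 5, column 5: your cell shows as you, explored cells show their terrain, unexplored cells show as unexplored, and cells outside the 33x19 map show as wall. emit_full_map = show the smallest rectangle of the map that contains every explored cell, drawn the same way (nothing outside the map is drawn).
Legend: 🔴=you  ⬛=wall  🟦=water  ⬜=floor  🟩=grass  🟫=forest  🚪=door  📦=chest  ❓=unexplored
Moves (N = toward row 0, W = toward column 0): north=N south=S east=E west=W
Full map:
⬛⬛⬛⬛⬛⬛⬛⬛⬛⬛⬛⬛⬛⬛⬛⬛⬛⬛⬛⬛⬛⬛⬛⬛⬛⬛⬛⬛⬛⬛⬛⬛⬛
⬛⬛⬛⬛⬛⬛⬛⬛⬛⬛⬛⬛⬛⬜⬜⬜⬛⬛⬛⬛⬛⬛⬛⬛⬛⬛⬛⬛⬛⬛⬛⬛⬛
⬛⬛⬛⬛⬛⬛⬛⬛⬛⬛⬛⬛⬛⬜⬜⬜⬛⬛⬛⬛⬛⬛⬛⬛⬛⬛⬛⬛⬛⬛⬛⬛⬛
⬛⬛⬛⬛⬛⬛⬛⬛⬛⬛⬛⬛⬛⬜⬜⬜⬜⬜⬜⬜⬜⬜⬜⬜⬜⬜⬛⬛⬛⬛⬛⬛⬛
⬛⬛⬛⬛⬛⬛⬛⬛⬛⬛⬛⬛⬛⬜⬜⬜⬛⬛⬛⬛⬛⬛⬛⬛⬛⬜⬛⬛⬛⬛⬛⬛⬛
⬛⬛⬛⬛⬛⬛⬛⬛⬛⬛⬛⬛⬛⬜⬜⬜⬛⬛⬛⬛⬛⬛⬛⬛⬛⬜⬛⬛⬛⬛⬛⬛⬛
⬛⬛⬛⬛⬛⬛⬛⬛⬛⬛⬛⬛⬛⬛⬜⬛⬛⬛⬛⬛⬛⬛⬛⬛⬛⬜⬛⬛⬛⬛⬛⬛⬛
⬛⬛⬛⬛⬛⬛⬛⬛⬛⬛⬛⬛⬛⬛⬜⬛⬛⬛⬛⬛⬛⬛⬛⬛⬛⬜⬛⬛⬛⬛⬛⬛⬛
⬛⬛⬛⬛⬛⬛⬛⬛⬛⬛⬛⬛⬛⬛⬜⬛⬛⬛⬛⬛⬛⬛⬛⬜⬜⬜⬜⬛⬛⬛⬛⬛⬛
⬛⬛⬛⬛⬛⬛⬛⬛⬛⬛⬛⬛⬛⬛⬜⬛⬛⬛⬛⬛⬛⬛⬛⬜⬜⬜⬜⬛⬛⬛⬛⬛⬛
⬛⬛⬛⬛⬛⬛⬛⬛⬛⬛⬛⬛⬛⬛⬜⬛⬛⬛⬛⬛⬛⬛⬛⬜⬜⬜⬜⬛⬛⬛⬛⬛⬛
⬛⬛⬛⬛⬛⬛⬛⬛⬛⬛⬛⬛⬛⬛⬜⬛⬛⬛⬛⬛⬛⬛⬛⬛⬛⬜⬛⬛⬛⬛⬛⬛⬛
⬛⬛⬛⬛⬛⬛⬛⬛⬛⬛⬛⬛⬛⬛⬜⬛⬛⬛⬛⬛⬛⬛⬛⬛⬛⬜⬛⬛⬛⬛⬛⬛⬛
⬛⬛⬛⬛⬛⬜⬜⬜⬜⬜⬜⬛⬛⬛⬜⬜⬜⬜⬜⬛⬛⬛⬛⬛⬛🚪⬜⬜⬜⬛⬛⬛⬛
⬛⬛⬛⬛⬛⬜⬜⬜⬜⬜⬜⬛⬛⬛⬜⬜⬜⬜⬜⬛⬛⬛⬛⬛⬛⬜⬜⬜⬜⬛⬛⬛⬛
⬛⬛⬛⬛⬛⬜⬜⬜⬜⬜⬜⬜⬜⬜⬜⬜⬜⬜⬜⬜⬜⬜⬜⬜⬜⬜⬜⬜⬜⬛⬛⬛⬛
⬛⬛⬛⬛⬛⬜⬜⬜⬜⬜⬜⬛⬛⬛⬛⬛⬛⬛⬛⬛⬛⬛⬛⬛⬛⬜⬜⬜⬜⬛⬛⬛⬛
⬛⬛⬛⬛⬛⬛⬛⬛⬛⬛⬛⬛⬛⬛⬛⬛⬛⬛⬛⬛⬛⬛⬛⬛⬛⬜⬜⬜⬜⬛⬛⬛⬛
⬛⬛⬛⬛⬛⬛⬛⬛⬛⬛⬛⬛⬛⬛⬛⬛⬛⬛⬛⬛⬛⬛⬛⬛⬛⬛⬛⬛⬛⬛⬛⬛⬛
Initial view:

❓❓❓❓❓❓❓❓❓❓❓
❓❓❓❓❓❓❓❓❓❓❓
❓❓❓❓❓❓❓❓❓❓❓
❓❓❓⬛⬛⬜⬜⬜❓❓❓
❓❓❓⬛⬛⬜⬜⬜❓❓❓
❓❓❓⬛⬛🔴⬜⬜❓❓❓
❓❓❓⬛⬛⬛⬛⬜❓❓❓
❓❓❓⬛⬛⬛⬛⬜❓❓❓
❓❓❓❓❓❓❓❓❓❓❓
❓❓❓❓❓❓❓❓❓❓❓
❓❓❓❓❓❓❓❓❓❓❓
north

❓❓❓❓❓❓❓❓❓❓❓
❓❓❓❓❓❓❓❓❓❓❓
❓❓❓❓❓❓❓❓❓❓❓
❓❓❓⬛⬛⬛⬛⬜❓❓❓
❓❓❓⬛⬛⬜⬜⬜❓❓❓
❓❓❓⬛⬛🔴⬜⬜❓❓❓
❓❓❓⬛⬛⬜⬜⬜❓❓❓
❓❓❓⬛⬛⬛⬛⬜❓❓❓
❓❓❓⬛⬛⬛⬛⬜❓❓❓
❓❓❓❓❓❓❓❓❓❓❓
❓❓❓❓❓❓❓❓❓❓❓

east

❓❓❓❓❓❓❓❓❓❓❓
❓❓❓❓❓❓❓❓❓❓❓
❓❓❓❓❓❓❓❓❓❓❓
❓❓⬛⬛⬛⬛⬜⬛❓❓❓
❓❓⬛⬛⬜⬜⬜⬜❓❓❓
❓❓⬛⬛⬜🔴⬜⬜❓❓❓
❓❓⬛⬛⬜⬜⬜⬜❓❓❓
❓❓⬛⬛⬛⬛⬜⬛❓❓❓
❓❓⬛⬛⬛⬛⬜❓❓❓❓
❓❓❓❓❓❓❓❓❓❓❓
❓❓❓❓❓❓❓❓❓❓❓

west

❓❓❓❓❓❓❓❓❓❓❓
❓❓❓❓❓❓❓❓❓❓❓
❓❓❓❓❓❓❓❓❓❓❓
❓❓❓⬛⬛⬛⬛⬜⬛❓❓
❓❓❓⬛⬛⬜⬜⬜⬜❓❓
❓❓❓⬛⬛🔴⬜⬜⬜❓❓
❓❓❓⬛⬛⬜⬜⬜⬜❓❓
❓❓❓⬛⬛⬛⬛⬜⬛❓❓
❓❓❓⬛⬛⬛⬛⬜❓❓❓
❓❓❓❓❓❓❓❓❓❓❓
❓❓❓❓❓❓❓❓❓❓❓

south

❓❓❓❓❓❓❓❓❓❓❓
❓❓❓❓❓❓❓❓❓❓❓
❓❓❓⬛⬛⬛⬛⬜⬛❓❓
❓❓❓⬛⬛⬜⬜⬜⬜❓❓
❓❓❓⬛⬛⬜⬜⬜⬜❓❓
❓❓❓⬛⬛🔴⬜⬜⬜❓❓
❓❓❓⬛⬛⬛⬛⬜⬛❓❓
❓❓❓⬛⬛⬛⬛⬜❓❓❓
❓❓❓❓❓❓❓❓❓❓❓
❓❓❓❓❓❓❓❓❓❓❓
❓❓❓❓❓❓❓❓❓❓❓

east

❓❓❓❓❓❓❓❓❓❓❓
❓❓❓❓❓❓❓❓❓❓❓
❓❓⬛⬛⬛⬛⬜⬛❓❓❓
❓❓⬛⬛⬜⬜⬜⬜❓❓❓
❓❓⬛⬛⬜⬜⬜⬜❓❓❓
❓❓⬛⬛⬜🔴⬜⬜❓❓❓
❓❓⬛⬛⬛⬛⬜⬛❓❓❓
❓❓⬛⬛⬛⬛⬜⬛❓❓❓
❓❓❓❓❓❓❓❓❓❓❓
❓❓❓❓❓❓❓❓❓❓❓
❓❓❓❓❓❓❓❓❓❓❓

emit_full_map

⬛⬛⬛⬛⬜⬛
⬛⬛⬜⬜⬜⬜
⬛⬛⬜⬜⬜⬜
⬛⬛⬜🔴⬜⬜
⬛⬛⬛⬛⬜⬛
⬛⬛⬛⬛⬜⬛

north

❓❓❓❓❓❓❓❓❓❓❓
❓❓❓❓❓❓❓❓❓❓❓
❓❓❓❓❓❓❓❓❓❓❓
❓❓⬛⬛⬛⬛⬜⬛❓❓❓
❓❓⬛⬛⬜⬜⬜⬜❓❓❓
❓❓⬛⬛⬜🔴⬜⬜❓❓❓
❓❓⬛⬛⬜⬜⬜⬜❓❓❓
❓❓⬛⬛⬛⬛⬜⬛❓❓❓
❓❓⬛⬛⬛⬛⬜⬛❓❓❓
❓❓❓❓❓❓❓❓❓❓❓
❓❓❓❓❓❓❓❓❓❓❓

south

❓❓❓❓❓❓❓❓❓❓❓
❓❓❓❓❓❓❓❓❓❓❓
❓❓⬛⬛⬛⬛⬜⬛❓❓❓
❓❓⬛⬛⬜⬜⬜⬜❓❓❓
❓❓⬛⬛⬜⬜⬜⬜❓❓❓
❓❓⬛⬛⬜🔴⬜⬜❓❓❓
❓❓⬛⬛⬛⬛⬜⬛❓❓❓
❓❓⬛⬛⬛⬛⬜⬛❓❓❓
❓❓❓❓❓❓❓❓❓❓❓
❓❓❓❓❓❓❓❓❓❓❓
❓❓❓❓❓❓❓❓❓❓❓

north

❓❓❓❓❓❓❓❓❓❓❓
❓❓❓❓❓❓❓❓❓❓❓
❓❓❓❓❓❓❓❓❓❓❓
❓❓⬛⬛⬛⬛⬜⬛❓❓❓
❓❓⬛⬛⬜⬜⬜⬜❓❓❓
❓❓⬛⬛⬜🔴⬜⬜❓❓❓
❓❓⬛⬛⬜⬜⬜⬜❓❓❓
❓❓⬛⬛⬛⬛⬜⬛❓❓❓
❓❓⬛⬛⬛⬛⬜⬛❓❓❓
❓❓❓❓❓❓❓❓❓❓❓
❓❓❓❓❓❓❓❓❓❓❓

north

❓❓❓❓❓❓❓❓❓❓❓
❓❓❓❓❓❓❓❓❓❓❓
❓❓❓❓❓❓❓❓❓❓❓
❓❓❓⬛⬛⬛⬜⬛❓❓❓
❓❓⬛⬛⬛⬛⬜⬛❓❓❓
❓❓⬛⬛⬜🔴⬜⬜❓❓❓
❓❓⬛⬛⬜⬜⬜⬜❓❓❓
❓❓⬛⬛⬜⬜⬜⬜❓❓❓
❓❓⬛⬛⬛⬛⬜⬛❓❓❓
❓❓⬛⬛⬛⬛⬜⬛❓❓❓
❓❓❓❓❓❓❓❓❓❓❓

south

❓❓❓❓❓❓❓❓❓❓❓
❓❓❓❓❓❓❓❓❓❓❓
❓❓❓⬛⬛⬛⬜⬛❓❓❓
❓❓⬛⬛⬛⬛⬜⬛❓❓❓
❓❓⬛⬛⬜⬜⬜⬜❓❓❓
❓❓⬛⬛⬜🔴⬜⬜❓❓❓
❓❓⬛⬛⬜⬜⬜⬜❓❓❓
❓❓⬛⬛⬛⬛⬜⬛❓❓❓
❓❓⬛⬛⬛⬛⬜⬛❓❓❓
❓❓❓❓❓❓❓❓❓❓❓
❓❓❓❓❓❓❓❓❓❓❓

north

❓❓❓❓❓❓❓❓❓❓❓
❓❓❓❓❓❓❓❓❓❓❓
❓❓❓❓❓❓❓❓❓❓❓
❓❓❓⬛⬛⬛⬜⬛❓❓❓
❓❓⬛⬛⬛⬛⬜⬛❓❓❓
❓❓⬛⬛⬜🔴⬜⬜❓❓❓
❓❓⬛⬛⬜⬜⬜⬜❓❓❓
❓❓⬛⬛⬜⬜⬜⬜❓❓❓
❓❓⬛⬛⬛⬛⬜⬛❓❓❓
❓❓⬛⬛⬛⬛⬜⬛❓❓❓
❓❓❓❓❓❓❓❓❓❓❓

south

❓❓❓❓❓❓❓❓❓❓❓
❓❓❓❓❓❓❓❓❓❓❓
❓❓❓⬛⬛⬛⬜⬛❓❓❓
❓❓⬛⬛⬛⬛⬜⬛❓❓❓
❓❓⬛⬛⬜⬜⬜⬜❓❓❓
❓❓⬛⬛⬜🔴⬜⬜❓❓❓
❓❓⬛⬛⬜⬜⬜⬜❓❓❓
❓❓⬛⬛⬛⬛⬜⬛❓❓❓
❓❓⬛⬛⬛⬛⬜⬛❓❓❓
❓❓❓❓❓❓❓❓❓❓❓
❓❓❓❓❓❓❓❓❓❓❓

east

❓❓❓❓❓❓❓❓❓❓❓
❓❓❓❓❓❓❓❓❓❓❓
❓❓⬛⬛⬛⬜⬛❓❓❓❓
❓⬛⬛⬛⬛⬜⬛⬛❓❓❓
❓⬛⬛⬜⬜⬜⬜⬛❓❓❓
❓⬛⬛⬜⬜🔴⬜⬛❓❓❓
❓⬛⬛⬜⬜⬜⬜⬛❓❓❓
❓⬛⬛⬛⬛⬜⬛⬛❓❓❓
❓⬛⬛⬛⬛⬜⬛❓❓❓❓
❓❓❓❓❓❓❓❓❓❓❓
❓❓❓❓❓❓❓❓❓❓❓

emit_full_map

❓⬛⬛⬛⬜⬛❓
⬛⬛⬛⬛⬜⬛⬛
⬛⬛⬜⬜⬜⬜⬛
⬛⬛⬜⬜🔴⬜⬛
⬛⬛⬜⬜⬜⬜⬛
⬛⬛⬛⬛⬜⬛⬛
⬛⬛⬛⬛⬜⬛❓

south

❓❓❓❓❓❓❓❓❓❓❓
❓❓⬛⬛⬛⬜⬛❓❓❓❓
❓⬛⬛⬛⬛⬜⬛⬛❓❓❓
❓⬛⬛⬜⬜⬜⬜⬛❓❓❓
❓⬛⬛⬜⬜⬜⬜⬛❓❓❓
❓⬛⬛⬜⬜🔴⬜⬛❓❓❓
❓⬛⬛⬛⬛⬜⬛⬛❓❓❓
❓⬛⬛⬛⬛⬜⬛⬛❓❓❓
❓❓❓❓❓❓❓❓❓❓❓
❓❓❓❓❓❓❓❓❓❓❓
❓❓❓❓❓❓❓❓❓❓❓

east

❓❓❓❓❓❓❓❓❓❓❓
❓⬛⬛⬛⬜⬛❓❓❓❓❓
⬛⬛⬛⬛⬜⬛⬛❓❓❓❓
⬛⬛⬜⬜⬜⬜⬛⬛❓❓❓
⬛⬛⬜⬜⬜⬜⬛⬛❓❓❓
⬛⬛⬜⬜⬜🔴⬛⬛❓❓❓
⬛⬛⬛⬛⬜⬛⬛⬛❓❓❓
⬛⬛⬛⬛⬜⬛⬛⬛❓❓❓
❓❓❓❓❓❓❓❓❓❓❓
❓❓❓❓❓❓❓❓❓❓❓
❓❓❓❓❓❓❓❓❓❓❓

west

❓❓❓❓❓❓❓❓❓❓❓
❓❓⬛⬛⬛⬜⬛❓❓❓❓
❓⬛⬛⬛⬛⬜⬛⬛❓❓❓
❓⬛⬛⬜⬜⬜⬜⬛⬛❓❓
❓⬛⬛⬜⬜⬜⬜⬛⬛❓❓
❓⬛⬛⬜⬜🔴⬜⬛⬛❓❓
❓⬛⬛⬛⬛⬜⬛⬛⬛❓❓
❓⬛⬛⬛⬛⬜⬛⬛⬛❓❓
❓❓❓❓❓❓❓❓❓❓❓
❓❓❓❓❓❓❓❓❓❓❓
❓❓❓❓❓❓❓❓❓❓❓

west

❓❓❓❓❓❓❓❓❓❓❓
❓❓❓⬛⬛⬛⬜⬛❓❓❓
❓❓⬛⬛⬛⬛⬜⬛⬛❓❓
❓❓⬛⬛⬜⬜⬜⬜⬛⬛❓
❓❓⬛⬛⬜⬜⬜⬜⬛⬛❓
❓❓⬛⬛⬜🔴⬜⬜⬛⬛❓
❓❓⬛⬛⬛⬛⬜⬛⬛⬛❓
❓❓⬛⬛⬛⬛⬜⬛⬛⬛❓
❓❓❓❓❓❓❓❓❓❓❓
❓❓❓❓❓❓❓❓❓❓❓
❓❓❓❓❓❓❓❓❓❓❓

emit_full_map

❓⬛⬛⬛⬜⬛❓❓
⬛⬛⬛⬛⬜⬛⬛❓
⬛⬛⬜⬜⬜⬜⬛⬛
⬛⬛⬜⬜⬜⬜⬛⬛
⬛⬛⬜🔴⬜⬜⬛⬛
⬛⬛⬛⬛⬜⬛⬛⬛
⬛⬛⬛⬛⬜⬛⬛⬛

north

❓❓❓❓❓❓❓❓❓❓❓
❓❓❓❓❓❓❓❓❓❓❓
❓❓❓⬛⬛⬛⬜⬛❓❓❓
❓❓⬛⬛⬛⬛⬜⬛⬛❓❓
❓❓⬛⬛⬜⬜⬜⬜⬛⬛❓
❓❓⬛⬛⬜🔴⬜⬜⬛⬛❓
❓❓⬛⬛⬜⬜⬜⬜⬛⬛❓
❓❓⬛⬛⬛⬛⬜⬛⬛⬛❓
❓❓⬛⬛⬛⬛⬜⬛⬛⬛❓
❓❓❓❓❓❓❓❓❓❓❓
❓❓❓❓❓❓❓❓❓❓❓

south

❓❓❓❓❓❓❓❓❓❓❓
❓❓❓⬛⬛⬛⬜⬛❓❓❓
❓❓⬛⬛⬛⬛⬜⬛⬛❓❓
❓❓⬛⬛⬜⬜⬜⬜⬛⬛❓
❓❓⬛⬛⬜⬜⬜⬜⬛⬛❓
❓❓⬛⬛⬜🔴⬜⬜⬛⬛❓
❓❓⬛⬛⬛⬛⬜⬛⬛⬛❓
❓❓⬛⬛⬛⬛⬜⬛⬛⬛❓
❓❓❓❓❓❓❓❓❓❓❓
❓❓❓❓❓❓❓❓❓❓❓
❓❓❓❓❓❓❓❓❓❓❓

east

❓❓❓❓❓❓❓❓❓❓❓
❓❓⬛⬛⬛⬜⬛❓❓❓❓
❓⬛⬛⬛⬛⬜⬛⬛❓❓❓
❓⬛⬛⬜⬜⬜⬜⬛⬛❓❓
❓⬛⬛⬜⬜⬜⬜⬛⬛❓❓
❓⬛⬛⬜⬜🔴⬜⬛⬛❓❓
❓⬛⬛⬛⬛⬜⬛⬛⬛❓❓
❓⬛⬛⬛⬛⬜⬛⬛⬛❓❓
❓❓❓❓❓❓❓❓❓❓❓
❓❓❓❓❓❓❓❓❓❓❓
❓❓❓❓❓❓❓❓❓❓❓

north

❓❓❓❓❓❓❓❓❓❓❓
❓❓❓❓❓❓❓❓❓❓❓
❓❓⬛⬛⬛⬜⬛❓❓❓❓
❓⬛⬛⬛⬛⬜⬛⬛❓❓❓
❓⬛⬛⬜⬜⬜⬜⬛⬛❓❓
❓⬛⬛⬜⬜🔴⬜⬛⬛❓❓
❓⬛⬛⬜⬜⬜⬜⬛⬛❓❓
❓⬛⬛⬛⬛⬜⬛⬛⬛❓❓
❓⬛⬛⬛⬛⬜⬛⬛⬛❓❓
❓❓❓❓❓❓❓❓❓❓❓
❓❓❓❓❓❓❓❓❓❓❓

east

❓❓❓❓❓❓❓❓❓❓❓
❓❓❓❓❓❓❓❓❓❓❓
❓⬛⬛⬛⬜⬛❓❓❓❓❓
⬛⬛⬛⬛⬜⬛⬛⬛❓❓❓
⬛⬛⬜⬜⬜⬜⬛⬛❓❓❓
⬛⬛⬜⬜⬜🔴⬛⬛❓❓❓
⬛⬛⬜⬜⬜⬜⬛⬛❓❓❓
⬛⬛⬛⬛⬜⬛⬛⬛❓❓❓
⬛⬛⬛⬛⬜⬛⬛⬛❓❓❓
❓❓❓❓❓❓❓❓❓❓❓
❓❓❓❓❓❓❓❓❓❓❓

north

❓❓❓❓❓❓❓❓❓❓❓
❓❓❓❓❓❓❓❓❓❓❓
❓❓❓❓❓❓❓❓❓❓❓
❓⬛⬛⬛⬜⬛⬛⬛❓❓❓
⬛⬛⬛⬛⬜⬛⬛⬛❓❓❓
⬛⬛⬜⬜⬜🔴⬛⬛❓❓❓
⬛⬛⬜⬜⬜⬜⬛⬛❓❓❓
⬛⬛⬜⬜⬜⬜⬛⬛❓❓❓
⬛⬛⬛⬛⬜⬛⬛⬛❓❓❓
⬛⬛⬛⬛⬜⬛⬛⬛❓❓❓
❓❓❓❓❓❓❓❓❓❓❓

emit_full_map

❓⬛⬛⬛⬜⬛⬛⬛
⬛⬛⬛⬛⬜⬛⬛⬛
⬛⬛⬜⬜⬜🔴⬛⬛
⬛⬛⬜⬜⬜⬜⬛⬛
⬛⬛⬜⬜⬜⬜⬛⬛
⬛⬛⬛⬛⬜⬛⬛⬛
⬛⬛⬛⬛⬜⬛⬛⬛

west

❓❓❓❓❓❓❓❓❓❓❓
❓❓❓❓❓❓❓❓❓❓❓
❓❓❓❓❓❓❓❓❓❓❓
❓❓⬛⬛⬛⬜⬛⬛⬛❓❓
❓⬛⬛⬛⬛⬜⬛⬛⬛❓❓
❓⬛⬛⬜⬜🔴⬜⬛⬛❓❓
❓⬛⬛⬜⬜⬜⬜⬛⬛❓❓
❓⬛⬛⬜⬜⬜⬜⬛⬛❓❓
❓⬛⬛⬛⬛⬜⬛⬛⬛❓❓
❓⬛⬛⬛⬛⬜⬛⬛⬛❓❓
❓❓❓❓❓❓❓❓❓❓❓

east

❓❓❓❓❓❓❓❓❓❓❓
❓❓❓❓❓❓❓❓❓❓❓
❓❓❓❓❓❓❓❓❓❓❓
❓⬛⬛⬛⬜⬛⬛⬛❓❓❓
⬛⬛⬛⬛⬜⬛⬛⬛❓❓❓
⬛⬛⬜⬜⬜🔴⬛⬛❓❓❓
⬛⬛⬜⬜⬜⬜⬛⬛❓❓❓
⬛⬛⬜⬜⬜⬜⬛⬛❓❓❓
⬛⬛⬛⬛⬜⬛⬛⬛❓❓❓
⬛⬛⬛⬛⬜⬛⬛⬛❓❓❓
❓❓❓❓❓❓❓❓❓❓❓

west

❓❓❓❓❓❓❓❓❓❓❓
❓❓❓❓❓❓❓❓❓❓❓
❓❓❓❓❓❓❓❓❓❓❓
❓❓⬛⬛⬛⬜⬛⬛⬛❓❓
❓⬛⬛⬛⬛⬜⬛⬛⬛❓❓
❓⬛⬛⬜⬜🔴⬜⬛⬛❓❓
❓⬛⬛⬜⬜⬜⬜⬛⬛❓❓
❓⬛⬛⬜⬜⬜⬜⬛⬛❓❓
❓⬛⬛⬛⬛⬜⬛⬛⬛❓❓
❓⬛⬛⬛⬛⬜⬛⬛⬛❓❓
❓❓❓❓❓❓❓❓❓❓❓

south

❓❓❓❓❓❓❓❓❓❓❓
❓❓❓❓❓❓❓❓❓❓❓
❓❓⬛⬛⬛⬜⬛⬛⬛❓❓
❓⬛⬛⬛⬛⬜⬛⬛⬛❓❓
❓⬛⬛⬜⬜⬜⬜⬛⬛❓❓
❓⬛⬛⬜⬜🔴⬜⬛⬛❓❓
❓⬛⬛⬜⬜⬜⬜⬛⬛❓❓
❓⬛⬛⬛⬛⬜⬛⬛⬛❓❓
❓⬛⬛⬛⬛⬜⬛⬛⬛❓❓
❓❓❓❓❓❓❓❓❓❓❓
❓❓❓❓❓❓❓❓❓❓❓

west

❓❓❓❓❓❓❓❓❓❓❓
❓❓❓❓❓❓❓❓❓❓❓
❓❓❓⬛⬛⬛⬜⬛⬛⬛❓
❓❓⬛⬛⬛⬛⬜⬛⬛⬛❓
❓❓⬛⬛⬜⬜⬜⬜⬛⬛❓
❓❓⬛⬛⬜🔴⬜⬜⬛⬛❓
❓❓⬛⬛⬜⬜⬜⬜⬛⬛❓
❓❓⬛⬛⬛⬛⬜⬛⬛⬛❓
❓❓⬛⬛⬛⬛⬜⬛⬛⬛❓
❓❓❓❓❓❓❓❓❓❓❓
❓❓❓❓❓❓❓❓❓❓❓

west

❓❓❓❓❓❓❓❓❓❓❓
❓❓❓❓❓❓❓❓❓❓❓
❓❓❓❓⬛⬛⬛⬜⬛⬛⬛
❓❓❓⬛⬛⬛⬛⬜⬛⬛⬛
❓❓❓⬛⬛⬜⬜⬜⬜⬛⬛
❓❓❓⬛⬛🔴⬜⬜⬜⬛⬛
❓❓❓⬛⬛⬜⬜⬜⬜⬛⬛
❓❓❓⬛⬛⬛⬛⬜⬛⬛⬛
❓❓❓⬛⬛⬛⬛⬜⬛⬛⬛
❓❓❓❓❓❓❓❓❓❓❓
❓❓❓❓❓❓❓❓❓❓❓

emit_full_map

❓⬛⬛⬛⬜⬛⬛⬛
⬛⬛⬛⬛⬜⬛⬛⬛
⬛⬛⬜⬜⬜⬜⬛⬛
⬛⬛🔴⬜⬜⬜⬛⬛
⬛⬛⬜⬜⬜⬜⬛⬛
⬛⬛⬛⬛⬜⬛⬛⬛
⬛⬛⬛⬛⬜⬛⬛⬛
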